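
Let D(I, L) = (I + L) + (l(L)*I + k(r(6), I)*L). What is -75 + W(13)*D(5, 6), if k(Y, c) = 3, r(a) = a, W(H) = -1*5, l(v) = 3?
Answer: -295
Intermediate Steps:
W(H) = -5
D(I, L) = 4*I + 4*L (D(I, L) = (I + L) + (3*I + 3*L) = 4*I + 4*L)
-75 + W(13)*D(5, 6) = -75 - 5*(4*5 + 4*6) = -75 - 5*(20 + 24) = -75 - 5*44 = -75 - 220 = -295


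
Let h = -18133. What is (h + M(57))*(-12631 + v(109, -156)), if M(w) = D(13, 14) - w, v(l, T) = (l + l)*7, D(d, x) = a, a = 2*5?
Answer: 201888900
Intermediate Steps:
a = 10
D(d, x) = 10
v(l, T) = 14*l (v(l, T) = (2*l)*7 = 14*l)
M(w) = 10 - w
(h + M(57))*(-12631 + v(109, -156)) = (-18133 + (10 - 1*57))*(-12631 + 14*109) = (-18133 + (10 - 57))*(-12631 + 1526) = (-18133 - 47)*(-11105) = -18180*(-11105) = 201888900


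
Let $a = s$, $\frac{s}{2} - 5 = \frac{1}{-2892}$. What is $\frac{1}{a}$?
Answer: $\frac{1446}{14459} \approx 0.10001$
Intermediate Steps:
$s = \frac{14459}{1446}$ ($s = 10 + \frac{2}{-2892} = 10 + 2 \left(- \frac{1}{2892}\right) = 10 - \frac{1}{1446} = \frac{14459}{1446} \approx 9.9993$)
$a = \frac{14459}{1446} \approx 9.9993$
$\frac{1}{a} = \frac{1}{\frac{14459}{1446}} = \frac{1446}{14459}$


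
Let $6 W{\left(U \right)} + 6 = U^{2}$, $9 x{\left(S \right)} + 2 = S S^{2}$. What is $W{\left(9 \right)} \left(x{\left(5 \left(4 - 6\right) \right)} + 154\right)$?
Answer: $\frac{1600}{3} \approx 533.33$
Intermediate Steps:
$x{\left(S \right)} = - \frac{2}{9} + \frac{S^{3}}{9}$ ($x{\left(S \right)} = - \frac{2}{9} + \frac{S S^{2}}{9} = - \frac{2}{9} + \frac{S^{3}}{9}$)
$W{\left(U \right)} = -1 + \frac{U^{2}}{6}$
$W{\left(9 \right)} \left(x{\left(5 \left(4 - 6\right) \right)} + 154\right) = \left(-1 + \frac{9^{2}}{6}\right) \left(\left(- \frac{2}{9} + \frac{\left(5 \left(4 - 6\right)\right)^{3}}{9}\right) + 154\right) = \left(-1 + \frac{1}{6} \cdot 81\right) \left(\left(- \frac{2}{9} + \frac{\left(5 \left(4 - 6\right)\right)^{3}}{9}\right) + 154\right) = \left(-1 + \frac{27}{2}\right) \left(\left(- \frac{2}{9} + \frac{\left(5 \left(4 - 6\right)\right)^{3}}{9}\right) + 154\right) = \frac{25 \left(\left(- \frac{2}{9} + \frac{\left(5 \left(-2\right)\right)^{3}}{9}\right) + 154\right)}{2} = \frac{25 \left(\left(- \frac{2}{9} + \frac{\left(-10\right)^{3}}{9}\right) + 154\right)}{2} = \frac{25 \left(\left(- \frac{2}{9} + \frac{1}{9} \left(-1000\right)\right) + 154\right)}{2} = \frac{25 \left(\left(- \frac{2}{9} - \frac{1000}{9}\right) + 154\right)}{2} = \frac{25 \left(- \frac{334}{3} + 154\right)}{2} = \frac{25}{2} \cdot \frac{128}{3} = \frac{1600}{3}$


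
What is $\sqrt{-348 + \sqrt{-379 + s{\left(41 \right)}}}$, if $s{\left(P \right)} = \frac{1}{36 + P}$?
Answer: $\frac{\sqrt{-2063292 + 77 i \sqrt{2247014}}}{77} \approx 0.52158 + 18.662 i$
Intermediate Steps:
$\sqrt{-348 + \sqrt{-379 + s{\left(41 \right)}}} = \sqrt{-348 + \sqrt{-379 + \frac{1}{36 + 41}}} = \sqrt{-348 + \sqrt{-379 + \frac{1}{77}}} = \sqrt{-348 + \sqrt{- \frac{29182}{77}}} = \sqrt{-348 + \frac{i \sqrt{2247014}}{77}}$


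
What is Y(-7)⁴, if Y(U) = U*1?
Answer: 2401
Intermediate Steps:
Y(U) = U
Y(-7)⁴ = (-7)⁴ = 2401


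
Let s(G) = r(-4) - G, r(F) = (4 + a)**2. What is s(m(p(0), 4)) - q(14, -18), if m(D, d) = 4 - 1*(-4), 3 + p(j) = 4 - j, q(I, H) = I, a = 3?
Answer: 27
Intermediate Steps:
r(F) = 49 (r(F) = (4 + 3)**2 = 7**2 = 49)
p(j) = 1 - j (p(j) = -3 + (4 - j) = 1 - j)
m(D, d) = 8 (m(D, d) = 4 + 4 = 8)
s(G) = 49 - G
s(m(p(0), 4)) - q(14, -18) = (49 - 1*8) - 1*14 = (49 - 8) - 14 = 41 - 14 = 27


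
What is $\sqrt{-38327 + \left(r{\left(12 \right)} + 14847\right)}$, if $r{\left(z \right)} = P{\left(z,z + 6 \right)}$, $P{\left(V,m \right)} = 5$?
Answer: $5 i \sqrt{939} \approx 153.22 i$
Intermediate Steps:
$r{\left(z \right)} = 5$
$\sqrt{-38327 + \left(r{\left(12 \right)} + 14847\right)} = \sqrt{-38327 + \left(5 + 14847\right)} = \sqrt{-38327 + 14852} = \sqrt{-23475} = 5 i \sqrt{939}$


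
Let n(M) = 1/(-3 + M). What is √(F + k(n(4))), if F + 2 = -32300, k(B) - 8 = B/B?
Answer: I*√32293 ≈ 179.7*I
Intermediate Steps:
k(B) = 9 (k(B) = 8 + B/B = 8 + 1 = 9)
F = -32302 (F = -2 - 32300 = -32302)
√(F + k(n(4))) = √(-32302 + 9) = √(-32293) = I*√32293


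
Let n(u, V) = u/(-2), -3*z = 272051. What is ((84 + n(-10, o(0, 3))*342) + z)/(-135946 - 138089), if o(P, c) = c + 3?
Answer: 266669/822105 ≈ 0.32437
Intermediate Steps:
o(P, c) = 3 + c
z = -272051/3 (z = -⅓*272051 = -272051/3 ≈ -90684.)
n(u, V) = -u/2 (n(u, V) = u*(-½) = -u/2)
((84 + n(-10, o(0, 3))*342) + z)/(-135946 - 138089) = ((84 - ½*(-10)*342) - 272051/3)/(-135946 - 138089) = ((84 + 5*342) - 272051/3)/(-274035) = ((84 + 1710) - 272051/3)*(-1/274035) = (1794 - 272051/3)*(-1/274035) = -266669/3*(-1/274035) = 266669/822105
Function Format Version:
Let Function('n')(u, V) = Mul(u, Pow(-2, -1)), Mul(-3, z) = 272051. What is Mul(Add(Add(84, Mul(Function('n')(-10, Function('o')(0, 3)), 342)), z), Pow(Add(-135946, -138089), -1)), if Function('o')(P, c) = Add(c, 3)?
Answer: Rational(266669, 822105) ≈ 0.32437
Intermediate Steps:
Function('o')(P, c) = Add(3, c)
z = Rational(-272051, 3) (z = Mul(Rational(-1, 3), 272051) = Rational(-272051, 3) ≈ -90684.)
Function('n')(u, V) = Mul(Rational(-1, 2), u) (Function('n')(u, V) = Mul(u, Rational(-1, 2)) = Mul(Rational(-1, 2), u))
Mul(Add(Add(84, Mul(Function('n')(-10, Function('o')(0, 3)), 342)), z), Pow(Add(-135946, -138089), -1)) = Mul(Add(Add(84, Mul(Mul(Rational(-1, 2), -10), 342)), Rational(-272051, 3)), Pow(Add(-135946, -138089), -1)) = Mul(Add(Add(84, Mul(5, 342)), Rational(-272051, 3)), Pow(-274035, -1)) = Mul(Add(Add(84, 1710), Rational(-272051, 3)), Rational(-1, 274035)) = Mul(Add(1794, Rational(-272051, 3)), Rational(-1, 274035)) = Mul(Rational(-266669, 3), Rational(-1, 274035)) = Rational(266669, 822105)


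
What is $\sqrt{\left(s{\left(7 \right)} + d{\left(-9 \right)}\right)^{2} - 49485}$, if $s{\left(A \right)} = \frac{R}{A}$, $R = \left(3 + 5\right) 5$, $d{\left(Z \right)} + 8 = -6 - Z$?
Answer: $\frac{2 i \sqrt{606185}}{7} \approx 222.45 i$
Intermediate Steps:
$d{\left(Z \right)} = -14 - Z$ ($d{\left(Z \right)} = -8 - \left(6 + Z\right) = -14 - Z$)
$R = 40$ ($R = 8 \cdot 5 = 40$)
$s{\left(A \right)} = \frac{40}{A}$
$\sqrt{\left(s{\left(7 \right)} + d{\left(-9 \right)}\right)^{2} - 49485} = \sqrt{\left(\frac{40}{7} - 5\right)^{2} - 49485} = \sqrt{\left(\frac{5}{7}\right)^{2} - 49485} = \sqrt{\frac{25}{49} - 49485} = \sqrt{- \frac{2424740}{49}} = \frac{2 i \sqrt{606185}}{7}$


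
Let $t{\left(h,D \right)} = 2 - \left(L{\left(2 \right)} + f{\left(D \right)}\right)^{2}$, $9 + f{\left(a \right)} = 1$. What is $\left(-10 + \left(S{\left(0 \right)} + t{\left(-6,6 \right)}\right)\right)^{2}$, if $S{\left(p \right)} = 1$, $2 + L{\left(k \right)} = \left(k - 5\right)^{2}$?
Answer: $64$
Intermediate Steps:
$L{\left(k \right)} = -2 + \left(-5 + k\right)^{2}$ ($L{\left(k \right)} = -2 + \left(k - 5\right)^{2} = -2 + \left(-5 + k\right)^{2}$)
$f{\left(a \right)} = -8$ ($f{\left(a \right)} = -9 + 1 = -8$)
$t{\left(h,D \right)} = 1$ ($t{\left(h,D \right)} = 2 - \left(\left(-2 + \left(-5 + 2\right)^{2}\right) - 8\right)^{2} = 2 - \left(\left(-2 + \left(-3\right)^{2}\right) - 8\right)^{2} = 2 - \left(\left(-2 + 9\right) - 8\right)^{2} = 2 - \left(7 - 8\right)^{2} = 2 - \left(-1\right)^{2} = 2 - 1 = 1$)
$\left(-10 + \left(S{\left(0 \right)} + t{\left(-6,6 \right)}\right)\right)^{2} = \left(-10 + \left(1 + 1\right)\right)^{2} = \left(-10 + 2\right)^{2} = \left(-8\right)^{2} = 64$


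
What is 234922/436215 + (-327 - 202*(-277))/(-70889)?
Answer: -585534319/2378680395 ≈ -0.24616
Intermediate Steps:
234922/436215 + (-327 - 202*(-277))/(-70889) = 234922*(1/436215) + (-327 + 55954)*(-1/70889) = 234922/436215 + 55627*(-1/70889) = 234922/436215 - 4279/5453 = -585534319/2378680395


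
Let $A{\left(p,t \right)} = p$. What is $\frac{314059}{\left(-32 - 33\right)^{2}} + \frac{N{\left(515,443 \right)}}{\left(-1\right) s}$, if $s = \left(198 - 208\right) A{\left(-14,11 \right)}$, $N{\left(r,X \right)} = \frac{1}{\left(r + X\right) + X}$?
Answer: $\frac{12319905607}{165738300} \approx 74.333$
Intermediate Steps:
$N{\left(r,X \right)} = \frac{1}{r + 2 X}$ ($N{\left(r,X \right)} = \frac{1}{\left(X + r\right) + X} = \frac{1}{r + 2 X}$)
$s = 140$ ($s = \left(198 - 208\right) \left(-14\right) = \left(-10\right) \left(-14\right) = 140$)
$\frac{314059}{\left(-32 - 33\right)^{2}} + \frac{N{\left(515,443 \right)}}{\left(-1\right) s} = \frac{314059}{\left(-32 - 33\right)^{2}} + \frac{1}{\left(515 + 2 \cdot 443\right) \left(\left(-1\right) 140\right)} = \frac{314059}{\left(-65\right)^{2}} + \frac{1}{\left(515 + 886\right) \left(-140\right)} = \frac{314059}{4225} + \frac{1}{1401} \left(- \frac{1}{140}\right) = 314059 \cdot \frac{1}{4225} + \frac{1}{1401} \left(- \frac{1}{140}\right) = \frac{314059}{4225} - \frac{1}{196140} = \frac{12319905607}{165738300}$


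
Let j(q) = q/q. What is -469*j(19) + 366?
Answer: -103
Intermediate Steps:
j(q) = 1
-469*j(19) + 366 = -469*1 + 366 = -469 + 366 = -103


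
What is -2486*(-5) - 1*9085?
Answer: 3345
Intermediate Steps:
-2486*(-5) - 1*9085 = 12430 - 9085 = 3345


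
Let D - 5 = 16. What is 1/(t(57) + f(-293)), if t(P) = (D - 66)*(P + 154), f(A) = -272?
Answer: -1/9767 ≈ -0.00010239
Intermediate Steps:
D = 21 (D = 5 + 16 = 21)
t(P) = -6930 - 45*P (t(P) = (21 - 66)*(P + 154) = -45*(154 + P) = -6930 - 45*P)
1/(t(57) + f(-293)) = 1/((-6930 - 45*57) - 272) = 1/((-6930 - 2565) - 272) = 1/(-9495 - 272) = 1/(-9767) = -1/9767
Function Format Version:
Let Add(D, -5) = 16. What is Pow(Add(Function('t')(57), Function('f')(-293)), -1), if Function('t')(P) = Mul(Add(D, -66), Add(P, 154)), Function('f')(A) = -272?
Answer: Rational(-1, 9767) ≈ -0.00010239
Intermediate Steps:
D = 21 (D = Add(5, 16) = 21)
Function('t')(P) = Add(-6930, Mul(-45, P)) (Function('t')(P) = Mul(Add(21, -66), Add(P, 154)) = Mul(-45, Add(154, P)) = Add(-6930, Mul(-45, P)))
Pow(Add(Function('t')(57), Function('f')(-293)), -1) = Pow(Add(Add(-6930, Mul(-45, 57)), -272), -1) = Pow(Add(Add(-6930, -2565), -272), -1) = Pow(Add(-9495, -272), -1) = Pow(-9767, -1) = Rational(-1, 9767)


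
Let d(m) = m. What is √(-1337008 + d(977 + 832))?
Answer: I*√1335199 ≈ 1155.5*I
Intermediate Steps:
√(-1337008 + d(977 + 832)) = √(-1337008 + (977 + 832)) = √(-1337008 + 1809) = √(-1335199) = I*√1335199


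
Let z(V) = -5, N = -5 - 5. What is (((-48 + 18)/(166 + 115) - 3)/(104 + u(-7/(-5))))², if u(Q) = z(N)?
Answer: 9409/9554281 ≈ 0.00098479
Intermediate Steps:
N = -10
u(Q) = -5
(((-48 + 18)/(166 + 115) - 3)/(104 + u(-7/(-5))))² = (((-48 + 18)/(166 + 115) - 3)/(104 - 5))² = ((-30/281 - 3)/99)² = ((-30*1/281 - 3)*(1/99))² = ((-30/281 - 3)*(1/99))² = (-873/281*1/99)² = (-97/3091)² = 9409/9554281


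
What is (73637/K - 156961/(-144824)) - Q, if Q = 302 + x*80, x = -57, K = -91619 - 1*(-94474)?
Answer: 1771678518703/413472520 ≈ 4284.9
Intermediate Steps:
K = 2855 (K = -91619 + 94474 = 2855)
Q = -4258 (Q = 302 - 57*80 = 302 - 4560 = -4258)
(73637/K - 156961/(-144824)) - Q = (73637/2855 - 156961/(-144824)) - 1*(-4258) = (73637*(1/2855) - 156961*(-1/144824)) + 4258 = (73637/2855 + 156961/144824) + 4258 = 11112528543/413472520 + 4258 = 1771678518703/413472520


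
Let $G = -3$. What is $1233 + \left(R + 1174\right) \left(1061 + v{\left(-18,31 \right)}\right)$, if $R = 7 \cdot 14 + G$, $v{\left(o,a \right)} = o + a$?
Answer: $1364139$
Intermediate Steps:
$v{\left(o,a \right)} = a + o$
$R = 95$ ($R = 7 \cdot 14 - 3 = 98 - 3 = 95$)
$1233 + \left(R + 1174\right) \left(1061 + v{\left(-18,31 \right)}\right) = 1233 + \left(95 + 1174\right) \left(1061 + \left(31 - 18\right)\right) = 1233 + 1269 \left(1061 + 13\right) = 1233 + 1269 \cdot 1074 = 1233 + 1362906 = 1364139$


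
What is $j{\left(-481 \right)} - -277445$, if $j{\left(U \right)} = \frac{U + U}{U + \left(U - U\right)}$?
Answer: $277447$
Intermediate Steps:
$j{\left(U \right)} = 2$ ($j{\left(U \right)} = \frac{2 U}{U + 0} = \frac{2 U}{U} = 2$)
$j{\left(-481 \right)} - -277445 = 2 - -277445 = 2 + 277445 = 277447$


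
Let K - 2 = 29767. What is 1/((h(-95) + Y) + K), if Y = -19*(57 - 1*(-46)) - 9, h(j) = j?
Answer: 1/27708 ≈ 3.6091e-5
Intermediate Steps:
K = 29769 (K = 2 + 29767 = 29769)
Y = -1966 (Y = -19*(57 + 46) - 9 = -19*103 - 9 = -1957 - 9 = -1966)
1/((h(-95) + Y) + K) = 1/((-95 - 1966) + 29769) = 1/(-2061 + 29769) = 1/27708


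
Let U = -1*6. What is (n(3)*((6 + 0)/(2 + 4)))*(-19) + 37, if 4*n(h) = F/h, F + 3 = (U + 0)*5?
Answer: 357/4 ≈ 89.250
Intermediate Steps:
U = -6
F = -33 (F = -3 + (-6 + 0)*5 = -3 - 6*5 = -3 - 30 = -33)
n(h) = -33/(4*h) (n(h) = (-33/h)/4 = -33/(4*h))
(n(3)*((6 + 0)/(2 + 4)))*(-19) + 37 = ((-33/4/3)*((6 + 0)/(2 + 4)))*(-19) + 37 = ((-33/4*1/3)*(6/6))*(-19) + 37 = -33/(2*6)*(-19) + 37 = -11/4*1*(-19) + 37 = -11/4*(-19) + 37 = 209/4 + 37 = 357/4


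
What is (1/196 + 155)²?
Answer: 923005161/38416 ≈ 24027.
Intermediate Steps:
(1/196 + 155)² = (30381/196)² = 923005161/38416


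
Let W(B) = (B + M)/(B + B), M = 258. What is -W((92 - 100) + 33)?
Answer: -283/50 ≈ -5.6600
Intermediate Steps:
W(B) = (258 + B)/(2*B) (W(B) = (B + 258)/(B + B) = (258 + B)/((2*B)) = (258 + B)*(1/(2*B)) = (258 + B)/(2*B))
-W((92 - 100) + 33) = -(258 + ((92 - 100) + 33))/(2*((92 - 100) + 33)) = -(258 + (-8 + 33))/(2*(-8 + 33)) = -(258 + 25)/(2*25) = -283/(2*25) = -1*283/50 = -283/50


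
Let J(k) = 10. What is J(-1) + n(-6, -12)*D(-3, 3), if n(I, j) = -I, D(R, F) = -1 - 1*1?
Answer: -2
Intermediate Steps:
D(R, F) = -2 (D(R, F) = -1 - 1 = -2)
J(-1) + n(-6, -12)*D(-3, 3) = 10 - 1*(-6)*(-2) = 10 + 6*(-2) = 10 - 12 = -2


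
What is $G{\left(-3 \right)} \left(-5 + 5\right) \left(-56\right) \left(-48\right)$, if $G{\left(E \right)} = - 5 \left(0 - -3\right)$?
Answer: $0$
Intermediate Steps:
$G{\left(E \right)} = -15$ ($G{\left(E \right)} = - 5 \left(0 + 3\right) = \left(-5\right) 3 = -15$)
$G{\left(-3 \right)} \left(-5 + 5\right) \left(-56\right) \left(-48\right) = - 15 \left(-5 + 5\right) \left(-56\right) \left(-48\right) = \left(-15\right) 0 \left(-56\right) \left(-48\right) = 0 \left(-56\right) \left(-48\right) = 0 \left(-48\right) = 0$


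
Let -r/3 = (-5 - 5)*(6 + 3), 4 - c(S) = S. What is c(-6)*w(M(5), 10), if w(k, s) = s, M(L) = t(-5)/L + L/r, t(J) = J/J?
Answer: 100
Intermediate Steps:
c(S) = 4 - S
r = 270 (r = -3*(-5 - 5)*(6 + 3) = -(-30)*9 = -3*(-90) = 270)
t(J) = 1
M(L) = 1/L + L/270
c(-6)*w(M(5), 10) = (4 - 1*(-6))*10 = (4 + 6)*10 = 10*10 = 100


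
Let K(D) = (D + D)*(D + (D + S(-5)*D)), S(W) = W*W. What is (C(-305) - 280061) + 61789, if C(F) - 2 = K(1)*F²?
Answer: 4805080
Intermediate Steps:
S(W) = W²
K(D) = 54*D² (K(D) = (D + D)*(D + (D + (-5)²*D)) = (2*D)*(D + (D + 25*D)) = (2*D)*(D + 26*D) = (2*D)*(27*D) = 54*D²)
C(F) = 2 + 54*F² (C(F) = 2 + (54*1²)*F² = 2 + (54*1)*F² = 2 + 54*F²)
(C(-305) - 280061) + 61789 = ((2 + 54*(-305)²) - 280061) + 61789 = ((2 + 54*93025) - 280061) + 61789 = ((2 + 5023350) - 280061) + 61789 = (5023352 - 280061) + 61789 = 4743291 + 61789 = 4805080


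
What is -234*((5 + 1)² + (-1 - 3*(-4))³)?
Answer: -319878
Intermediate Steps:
-234*((5 + 1)² + (-1 - 3*(-4))³) = -234*(6² + (-1 + 12)³) = -234*(36 + 11³) = -234*(36 + 1331) = -234*1367 = -319878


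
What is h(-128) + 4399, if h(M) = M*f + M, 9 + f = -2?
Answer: 5679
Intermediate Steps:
f = -11 (f = -9 - 2 = -11)
h(M) = -10*M (h(M) = M*(-11) + M = -11*M + M = -10*M)
h(-128) + 4399 = -10*(-128) + 4399 = 1280 + 4399 = 5679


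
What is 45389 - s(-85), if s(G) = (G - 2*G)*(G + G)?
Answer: 59839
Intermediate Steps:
s(G) = -2*G**2 (s(G) = (-G)*(2*G) = -2*G**2)
45389 - s(-85) = 45389 - (-2)*(-85)**2 = 45389 - (-2)*7225 = 45389 - 1*(-14450) = 45389 + 14450 = 59839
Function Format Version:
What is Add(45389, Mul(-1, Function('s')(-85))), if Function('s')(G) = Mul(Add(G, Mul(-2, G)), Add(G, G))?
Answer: 59839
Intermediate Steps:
Function('s')(G) = Mul(-2, Pow(G, 2)) (Function('s')(G) = Mul(Mul(-1, G), Mul(2, G)) = Mul(-2, Pow(G, 2)))
Add(45389, Mul(-1, Function('s')(-85))) = Add(45389, Mul(-1, Mul(-2, Pow(-85, 2)))) = Add(45389, Mul(-1, Mul(-2, 7225))) = Add(45389, Mul(-1, -14450)) = Add(45389, 14450) = 59839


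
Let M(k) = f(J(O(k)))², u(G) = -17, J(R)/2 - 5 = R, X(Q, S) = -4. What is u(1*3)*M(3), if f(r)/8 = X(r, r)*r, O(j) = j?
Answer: -4456448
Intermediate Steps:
J(R) = 10 + 2*R
f(r) = -32*r (f(r) = 8*(-4*r) = -32*r)
M(k) = (-320 - 64*k)² (M(k) = (-32*(10 + 2*k))² = (-320 - 64*k)²)
u(1*3)*M(3) = -69632*(5 + 3)² = -69632*8² = -69632*64 = -17*262144 = -4456448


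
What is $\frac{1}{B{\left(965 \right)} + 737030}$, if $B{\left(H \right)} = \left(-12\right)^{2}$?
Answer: $\frac{1}{737174} \approx 1.3565 \cdot 10^{-6}$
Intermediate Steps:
$B{\left(H \right)} = 144$
$\frac{1}{B{\left(965 \right)} + 737030} = \frac{1}{144 + 737030} = \frac{1}{737174}$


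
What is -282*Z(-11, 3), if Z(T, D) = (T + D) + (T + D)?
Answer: 4512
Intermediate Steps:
Z(T, D) = 2*D + 2*T (Z(T, D) = (D + T) + (D + T) = 2*D + 2*T)
-282*Z(-11, 3) = -282*(2*3 + 2*(-11)) = -282*(6 - 22) = -282*(-16) = 4512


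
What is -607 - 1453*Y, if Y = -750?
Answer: 1089143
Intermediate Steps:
-607 - 1453*Y = -607 - 1453*(-750) = -607 + 1089750 = 1089143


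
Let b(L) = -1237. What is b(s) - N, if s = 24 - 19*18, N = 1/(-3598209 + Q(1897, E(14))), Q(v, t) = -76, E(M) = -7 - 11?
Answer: -4451078544/3598285 ≈ -1237.0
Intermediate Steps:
E(M) = -18
N = -1/3598285 (N = 1/(-3598209 - 76) = 1/(-3598285) = -1/3598285 ≈ -2.7791e-7)
s = -318 (s = 24 - 342 = -318)
b(s) - N = -1237 - 1*(-1/3598285) = -1237 + 1/3598285 = -4451078544/3598285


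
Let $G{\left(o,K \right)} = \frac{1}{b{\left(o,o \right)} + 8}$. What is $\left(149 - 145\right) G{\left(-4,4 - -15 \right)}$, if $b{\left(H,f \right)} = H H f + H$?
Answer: $- \frac{1}{15} \approx -0.066667$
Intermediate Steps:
$b{\left(H,f \right)} = H + f H^{2}$ ($b{\left(H,f \right)} = H^{2} f + H = f H^{2} + H = H + f H^{2}$)
$G{\left(o,K \right)} = \frac{1}{8 + o \left(1 + o^{2}\right)}$ ($G{\left(o,K \right)} = \frac{1}{o \left(1 + o o\right) + 8} = \frac{1}{o \left(1 + o^{2}\right) + 8} = \frac{1}{8 + o \left(1 + o^{2}\right)}$)
$\left(149 - 145\right) G{\left(-4,4 - -15 \right)} = \frac{149 - 145}{8 - 4 + \left(-4\right)^{3}} = \frac{4}{8 - 4 - 64} = \frac{4}{-60} = 4 \left(- \frac{1}{60}\right) = - \frac{1}{15}$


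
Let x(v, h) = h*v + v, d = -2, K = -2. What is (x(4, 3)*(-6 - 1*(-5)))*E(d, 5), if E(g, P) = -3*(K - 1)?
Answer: -144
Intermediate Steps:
x(v, h) = v + h*v
E(g, P) = 9 (E(g, P) = -3*(-2 - 1) = -3*(-3) = 9)
(x(4, 3)*(-6 - 1*(-5)))*E(d, 5) = ((4*(1 + 3))*(-6 - 1*(-5)))*9 = ((4*4)*(-6 + 5))*9 = (16*(-1))*9 = -16*9 = -144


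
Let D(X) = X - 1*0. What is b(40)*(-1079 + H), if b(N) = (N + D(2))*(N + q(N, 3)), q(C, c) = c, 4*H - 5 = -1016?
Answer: -4810281/2 ≈ -2.4051e+6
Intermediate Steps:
H = -1011/4 (H = 5/4 + (¼)*(-1016) = 5/4 - 254 = -1011/4 ≈ -252.75)
D(X) = X (D(X) = X + 0 = X)
b(N) = (2 + N)*(3 + N) (b(N) = (N + 2)*(N + 3) = (2 + N)*(3 + N))
b(40)*(-1079 + H) = (6 + 40² + 5*40)*(-1079 - 1011/4) = (6 + 1600 + 200)*(-5327/4) = 1806*(-5327/4) = -4810281/2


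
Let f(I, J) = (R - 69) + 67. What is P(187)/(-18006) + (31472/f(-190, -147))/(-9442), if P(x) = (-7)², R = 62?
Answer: -8256171/141677210 ≈ -0.058275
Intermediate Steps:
f(I, J) = 60 (f(I, J) = (62 - 69) + 67 = -7 + 67 = 60)
P(x) = 49
P(187)/(-18006) + (31472/f(-190, -147))/(-9442) = 49/(-18006) + (31472/60)/(-9442) = 49*(-1/18006) + (31472*(1/60))*(-1/9442) = -49/18006 + (7868/15)*(-1/9442) = -49/18006 - 3934/70815 = -8256171/141677210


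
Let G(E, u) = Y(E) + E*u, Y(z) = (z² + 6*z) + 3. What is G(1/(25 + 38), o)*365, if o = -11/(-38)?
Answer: 170659765/150822 ≈ 1131.5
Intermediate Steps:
o = 11/38 (o = -11*(-1/38) = 11/38 ≈ 0.28947)
Y(z) = 3 + z² + 6*z
G(E, u) = 3 + E² + 6*E + E*u (G(E, u) = (3 + E² + 6*E) + E*u = 3 + E² + 6*E + E*u)
G(1/(25 + 38), o)*365 = (3 + (1/(25 + 38))² + 6/(25 + 38) + (11/38)/(25 + 38))*365 = (3 + (1/63)² + 6/63 + (11/38)/63)*365 = (3 + (1/63)² + 6*(1/63) + (1/63)*(11/38))*365 = (3 + 1/3969 + 2/21 + 11/2394)*365 = (467561/150822)*365 = 170659765/150822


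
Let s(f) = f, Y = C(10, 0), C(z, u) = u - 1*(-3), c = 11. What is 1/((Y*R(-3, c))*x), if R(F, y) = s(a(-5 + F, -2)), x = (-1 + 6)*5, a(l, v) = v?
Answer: -1/150 ≈ -0.0066667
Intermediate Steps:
C(z, u) = 3 + u (C(z, u) = u + 3 = 3 + u)
Y = 3 (Y = 3 + 0 = 3)
x = 25 (x = 5*5 = 25)
R(F, y) = -2
1/((Y*R(-3, c))*x) = 1/((3*(-2))*25) = 1/(-6*25) = 1/(-150) = -1/150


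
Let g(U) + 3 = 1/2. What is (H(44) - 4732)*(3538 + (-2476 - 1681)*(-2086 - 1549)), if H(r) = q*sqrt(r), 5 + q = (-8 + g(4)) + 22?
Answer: -71520550556 + 196485029*sqrt(11) ≈ -7.0869e+10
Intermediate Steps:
g(U) = -5/2 (g(U) = -3 + 1/2 = -5/2)
q = 13/2 (q = -5 + ((-8 - 5/2) + 22) = -5 + (-21/2 + 22) = -5 + 23/2 = 13/2 ≈ 6.5000)
H(r) = 13*sqrt(r)/2
(H(44) - 4732)*(3538 + (-2476 - 1681)*(-2086 - 1549)) = (13*sqrt(44)/2 - 4732)*(3538 + (-2476 - 1681)*(-2086 - 1549)) = (13*(2*sqrt(11))/2 - 4732)*(3538 - 4157*(-3635)) = (13*sqrt(11) - 4732)*(3538 + 15110695) = (-4732 + 13*sqrt(11))*15114233 = -71520550556 + 196485029*sqrt(11)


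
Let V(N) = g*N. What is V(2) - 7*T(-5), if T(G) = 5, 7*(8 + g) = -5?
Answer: -367/7 ≈ -52.429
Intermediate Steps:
g = -61/7 (g = -8 + (⅐)*(-5) = -8 - 5/7 = -61/7 ≈ -8.7143)
V(N) = -61*N/7
V(2) - 7*T(-5) = -61/7*2 - 7*5 = -122/7 - 35 = -367/7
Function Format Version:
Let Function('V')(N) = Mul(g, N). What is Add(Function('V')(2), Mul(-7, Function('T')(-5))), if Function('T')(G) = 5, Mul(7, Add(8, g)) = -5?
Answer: Rational(-367, 7) ≈ -52.429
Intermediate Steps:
g = Rational(-61, 7) (g = Add(-8, Mul(Rational(1, 7), -5)) = Add(-8, Rational(-5, 7)) = Rational(-61, 7) ≈ -8.7143)
Function('V')(N) = Mul(Rational(-61, 7), N)
Add(Function('V')(2), Mul(-7, Function('T')(-5))) = Add(Mul(Rational(-61, 7), 2), Mul(-7, 5)) = Add(Rational(-122, 7), -35) = Rational(-367, 7)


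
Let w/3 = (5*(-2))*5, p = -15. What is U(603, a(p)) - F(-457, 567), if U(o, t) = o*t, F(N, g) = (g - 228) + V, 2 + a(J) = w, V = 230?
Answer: -92225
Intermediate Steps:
w = -150 (w = 3*((5*(-2))*5) = 3*(-10*5) = 3*(-50) = -150)
a(J) = -152 (a(J) = -2 - 150 = -152)
F(N, g) = 2 + g (F(N, g) = (g - 228) + 230 = (-228 + g) + 230 = 2 + g)
U(603, a(p)) - F(-457, 567) = 603*(-152) - (2 + 567) = -91656 - 1*569 = -91656 - 569 = -92225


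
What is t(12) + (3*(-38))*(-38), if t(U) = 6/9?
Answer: 12998/3 ≈ 4332.7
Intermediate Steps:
t(U) = ⅔ (t(U) = 6*(⅑) = ⅔)
t(12) + (3*(-38))*(-38) = ⅔ + (3*(-38))*(-38) = ⅔ - 114*(-38) = ⅔ + 4332 = 12998/3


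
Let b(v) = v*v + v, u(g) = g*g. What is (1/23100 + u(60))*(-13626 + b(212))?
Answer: 87401161051/770 ≈ 1.1351e+8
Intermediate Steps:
u(g) = g²
b(v) = v + v² (b(v) = v² + v = v + v²)
(1/23100 + u(60))*(-13626 + b(212)) = (1/23100 + 60²)*(-13626 + 212*(1 + 212)) = (1/23100 + 3600)*(-13626 + 212*213) = 83160001*(-13626 + 45156)/23100 = (83160001/23100)*31530 = 87401161051/770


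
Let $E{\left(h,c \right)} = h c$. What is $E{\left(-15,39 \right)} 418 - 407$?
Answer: $-244937$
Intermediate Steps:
$E{\left(h,c \right)} = c h$
$E{\left(-15,39 \right)} 418 - 407 = 39 \left(-15\right) 418 - 407 = \left(-585\right) 418 - 407 = -244530 - 407 = -244937$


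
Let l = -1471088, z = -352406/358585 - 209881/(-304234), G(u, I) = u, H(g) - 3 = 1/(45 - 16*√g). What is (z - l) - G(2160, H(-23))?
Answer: 22892975773683043/15584821270 ≈ 1.4689e+6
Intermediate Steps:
H(g) = 3 + 1/(45 - 16*√g)
z = -4564815517/15584821270 (z = -352406*1/358585 - 209881*(-1/304234) = -352406/358585 + 29983/43462 = -4564815517/15584821270 ≈ -0.29290)
(z - l) - G(2160, H(-23)) = (-4564815517/15584821270 - 1*(-1471088)) - 1*2160 = (-4564815517/15584821270 + 1471088) - 2160 = 22926638987626243/15584821270 - 2160 = 22892975773683043/15584821270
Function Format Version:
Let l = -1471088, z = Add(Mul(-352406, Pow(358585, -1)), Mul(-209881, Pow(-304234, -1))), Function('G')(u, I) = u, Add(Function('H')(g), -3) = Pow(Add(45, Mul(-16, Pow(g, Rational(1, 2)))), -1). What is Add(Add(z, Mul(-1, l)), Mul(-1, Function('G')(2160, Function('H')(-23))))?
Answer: Rational(22892975773683043, 15584821270) ≈ 1.4689e+6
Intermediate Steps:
Function('H')(g) = Add(3, Pow(Add(45, Mul(-16, Pow(g, Rational(1, 2)))), -1))
z = Rational(-4564815517, 15584821270) (z = Add(Mul(-352406, Rational(1, 358585)), Mul(-209881, Rational(-1, 304234))) = Add(Rational(-352406, 358585), Rational(29983, 43462)) = Rational(-4564815517, 15584821270) ≈ -0.29290)
Add(Add(z, Mul(-1, l)), Mul(-1, Function('G')(2160, Function('H')(-23)))) = Add(Add(Rational(-4564815517, 15584821270), Mul(-1, -1471088)), Mul(-1, 2160)) = Add(Add(Rational(-4564815517, 15584821270), 1471088), -2160) = Add(Rational(22926638987626243, 15584821270), -2160) = Rational(22892975773683043, 15584821270)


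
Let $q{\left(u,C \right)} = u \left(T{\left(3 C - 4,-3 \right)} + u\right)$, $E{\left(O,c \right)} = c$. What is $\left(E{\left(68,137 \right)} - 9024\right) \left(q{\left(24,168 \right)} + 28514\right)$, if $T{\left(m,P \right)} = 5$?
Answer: $-259589270$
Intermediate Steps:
$q{\left(u,C \right)} = u \left(5 + u\right)$
$\left(E{\left(68,137 \right)} - 9024\right) \left(q{\left(24,168 \right)} + 28514\right) = \left(137 - 9024\right) \left(24 \left(5 + 24\right) + 28514\right) = - 8887 \left(24 \cdot 29 + 28514\right) = - 8887 \left(696 + 28514\right) = \left(-8887\right) 29210 = -259589270$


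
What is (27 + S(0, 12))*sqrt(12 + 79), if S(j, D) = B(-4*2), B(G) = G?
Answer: 19*sqrt(91) ≈ 181.25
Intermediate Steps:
S(j, D) = -8 (S(j, D) = -4*2 = -8)
(27 + S(0, 12))*sqrt(12 + 79) = (27 - 8)*sqrt(12 + 79) = 19*sqrt(91)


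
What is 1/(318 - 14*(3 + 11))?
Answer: 1/122 ≈ 0.0081967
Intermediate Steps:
1/(318 - 14*(3 + 11)) = 1/(318 - 14*14) = 1/(318 - 196) = 1/122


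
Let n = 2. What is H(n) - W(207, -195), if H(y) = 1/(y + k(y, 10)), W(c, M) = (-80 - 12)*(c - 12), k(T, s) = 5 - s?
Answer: 53819/3 ≈ 17940.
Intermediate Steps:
W(c, M) = 1104 - 92*c (W(c, M) = -92*(-12 + c) = 1104 - 92*c)
H(y) = 1/(-5 + y) (H(y) = 1/(y + (5 - 1*10)) = 1/(y + (5 - 10)) = 1/(y - 5) = 1/(-5 + y))
H(n) - W(207, -195) = 1/(-5 + 2) - (1104 - 92*207) = 1/(-3) - (1104 - 19044) = -⅓ - 1*(-17940) = -⅓ + 17940 = 53819/3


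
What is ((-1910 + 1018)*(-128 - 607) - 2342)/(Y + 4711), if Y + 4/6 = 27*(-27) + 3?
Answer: 1959834/11953 ≈ 163.96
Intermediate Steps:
Y = -2180/3 (Y = -⅔ + (27*(-27) + 3) = -⅔ + (-729 + 3) = -⅔ - 726 = -2180/3 ≈ -726.67)
((-1910 + 1018)*(-128 - 607) - 2342)/(Y + 4711) = ((-1910 + 1018)*(-128 - 607) - 2342)/(-2180/3 + 4711) = (-892*(-735) - 2342)/(11953/3) = (655620 - 2342)*(3/11953) = 653278*(3/11953) = 1959834/11953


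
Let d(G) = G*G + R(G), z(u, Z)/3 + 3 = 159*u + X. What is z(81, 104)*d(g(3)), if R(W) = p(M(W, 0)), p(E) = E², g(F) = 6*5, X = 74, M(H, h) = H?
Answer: 69930000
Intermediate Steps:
g(F) = 30
z(u, Z) = 213 + 477*u (z(u, Z) = -9 + 3*(159*u + 74) = -9 + 3*(74 + 159*u) = -9 + (222 + 477*u) = 213 + 477*u)
R(W) = W²
d(G) = 2*G² (d(G) = G*G + G² = G² + G² = 2*G²)
z(81, 104)*d(g(3)) = (213 + 477*81)*(2*30²) = (213 + 38637)*(2*900) = 38850*1800 = 69930000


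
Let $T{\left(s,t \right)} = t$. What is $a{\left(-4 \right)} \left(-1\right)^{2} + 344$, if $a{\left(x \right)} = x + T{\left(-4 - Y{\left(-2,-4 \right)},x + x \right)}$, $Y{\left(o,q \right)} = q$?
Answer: $332$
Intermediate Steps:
$a{\left(x \right)} = 3 x$ ($a{\left(x \right)} = x + \left(x + x\right) = x + 2 x = 3 x$)
$a{\left(-4 \right)} \left(-1\right)^{2} + 344 = 3 \left(-4\right) \left(-1\right)^{2} + 344 = \left(-12\right) 1 + 344 = -12 + 344 = 332$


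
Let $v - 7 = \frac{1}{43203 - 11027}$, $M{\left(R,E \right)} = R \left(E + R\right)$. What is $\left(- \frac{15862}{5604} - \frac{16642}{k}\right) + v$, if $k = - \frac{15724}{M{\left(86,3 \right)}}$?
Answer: $\frac{1436242086791147}{177203882256} \approx 8105.0$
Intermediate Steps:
$k = - \frac{7862}{3827}$ ($k = - \frac{15724}{86 \left(3 + 86\right)} = - \frac{15724}{86 \cdot 89} = - \frac{15724}{7654} = \left(-15724\right) \frac{1}{7654} = - \frac{7862}{3827} \approx -2.0544$)
$v = \frac{225233}{32176}$ ($v = 7 + \frac{1}{43203 - 11027} = 7 + \frac{1}{32176} = \frac{225233}{32176} \approx 7.0$)
$\left(- \frac{15862}{5604} - \frac{16642}{k}\right) + v = \left(- \frac{15862}{5604} - \frac{16642}{- \frac{7862}{3827}}\right) + \frac{225233}{32176} = \left(\left(-15862\right) \frac{1}{5604} - - \frac{31844467}{3931}\right) + \frac{225233}{32176} = \left(- \frac{7931}{2802} + \frac{31844467}{3931}\right) + \frac{225233}{32176} = \frac{89197019773}{11014662} + \frac{225233}{32176} = \frac{1436242086791147}{177203882256}$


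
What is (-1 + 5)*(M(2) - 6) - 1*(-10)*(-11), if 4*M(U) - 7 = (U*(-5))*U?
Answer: -147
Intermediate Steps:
M(U) = 7/4 - 5*U²/4 (M(U) = 7/4 + ((U*(-5))*U)/4 = 7/4 + ((-5*U)*U)/4 = 7/4 + (-5*U²)/4 = 7/4 - 5*U²/4)
(-1 + 5)*(M(2) - 6) - 1*(-10)*(-11) = (-1 + 5)*((7/4 - 5/4*2²) - 6) - 1*(-10)*(-11) = 4*((7/4 - 5/4*4) - 6) + 10*(-11) = 4*((7/4 - 5) - 6) - 110 = 4*(-13/4 - 6) - 110 = 4*(-37/4) - 110 = -37 - 110 = -147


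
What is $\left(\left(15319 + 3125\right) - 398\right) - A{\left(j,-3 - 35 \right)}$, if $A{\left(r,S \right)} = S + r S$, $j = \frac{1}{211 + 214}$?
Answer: $\frac{7685738}{425} \approx 18084.0$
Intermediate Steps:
$j = \frac{1}{425} \approx 0.0023529$
$A{\left(r,S \right)} = S + S r$
$\left(\left(15319 + 3125\right) - 398\right) - A{\left(j,-3 - 35 \right)} = \left(\left(15319 + 3125\right) - 398\right) - \left(-3 - 35\right) \left(1 + \frac{1}{425}\right) = \left(18444 - 398\right) - \left(-3 - 35\right) \frac{426}{425} = 18046 - \left(-38\right) \frac{426}{425} = 18046 - - \frac{16188}{425} = 18046 + \frac{16188}{425} = \frac{7685738}{425}$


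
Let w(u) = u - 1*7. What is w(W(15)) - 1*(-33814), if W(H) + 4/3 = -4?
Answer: 101405/3 ≈ 33802.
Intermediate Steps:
W(H) = -16/3 (W(H) = -4/3 - 4 = -16/3)
w(u) = -7 + u (w(u) = u - 7 = -7 + u)
w(W(15)) - 1*(-33814) = (-7 - 16/3) - 1*(-33814) = -37/3 + 33814 = 101405/3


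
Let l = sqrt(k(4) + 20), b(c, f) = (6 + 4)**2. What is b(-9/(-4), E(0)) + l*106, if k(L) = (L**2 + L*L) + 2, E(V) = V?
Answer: 100 + 318*sqrt(6) ≈ 878.94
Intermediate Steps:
b(c, f) = 100 (b(c, f) = 10**2 = 100)
k(L) = 2 + 2*L**2 (k(L) = (L**2 + L**2) + 2 = 2*L**2 + 2 = 2 + 2*L**2)
l = 3*sqrt(6) (l = sqrt((2 + 2*4**2) + 20) = sqrt((2 + 2*16) + 20) = sqrt((2 + 32) + 20) = sqrt(34 + 20) = sqrt(54) = 3*sqrt(6) ≈ 7.3485)
b(-9/(-4), E(0)) + l*106 = 100 + (3*sqrt(6))*106 = 100 + 318*sqrt(6)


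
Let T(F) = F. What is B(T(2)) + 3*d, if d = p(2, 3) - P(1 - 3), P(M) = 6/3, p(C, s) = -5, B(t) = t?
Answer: -19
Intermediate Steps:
P(M) = 2 (P(M) = 6*(⅓) = 2)
d = -7 (d = -5 - 1*2 = -5 - 2 = -7)
B(T(2)) + 3*d = 2 + 3*(-7) = 2 - 21 = -19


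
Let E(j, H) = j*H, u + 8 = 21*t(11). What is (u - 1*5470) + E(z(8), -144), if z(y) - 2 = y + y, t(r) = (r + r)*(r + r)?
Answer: 2094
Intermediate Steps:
t(r) = 4*r**2 (t(r) = (2*r)*(2*r) = 4*r**2)
u = 10156 (u = -8 + 21*(4*11**2) = -8 + 21*(4*121) = -8 + 21*484 = -8 + 10164 = 10156)
z(y) = 2 + 2*y (z(y) = 2 + (y + y) = 2 + 2*y)
E(j, H) = H*j
(u - 1*5470) + E(z(8), -144) = (10156 - 1*5470) - 144*(2 + 2*8) = (10156 - 5470) - 144*(2 + 16) = 4686 - 144*18 = 4686 - 2592 = 2094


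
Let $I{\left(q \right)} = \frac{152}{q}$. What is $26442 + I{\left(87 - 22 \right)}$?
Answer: $\frac{1718882}{65} \approx 26444.0$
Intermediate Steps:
$26442 + I{\left(87 - 22 \right)} = 26442 + \frac{152}{87 - 22} = 26442 + \frac{152}{65} = \frac{1718882}{65}$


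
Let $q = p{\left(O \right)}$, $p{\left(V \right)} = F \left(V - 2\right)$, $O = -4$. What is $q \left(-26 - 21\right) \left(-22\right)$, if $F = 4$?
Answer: $-24816$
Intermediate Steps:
$p{\left(V \right)} = -8 + 4 V$ ($p{\left(V \right)} = 4 \left(V - 2\right) = 4 \left(-2 + V\right) = -8 + 4 V$)
$q = -24$ ($q = -8 + 4 \left(-4\right) = -8 - 16 = -24$)
$q \left(-26 - 21\right) \left(-22\right) = - 24 \left(-26 - 21\right) \left(-22\right) = - 24 \left(\left(-47\right) \left(-22\right)\right) = \left(-24\right) 1034 = -24816$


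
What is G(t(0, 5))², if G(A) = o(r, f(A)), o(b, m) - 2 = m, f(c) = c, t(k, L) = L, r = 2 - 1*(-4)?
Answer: 49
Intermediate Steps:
r = 6 (r = 2 + 4 = 6)
o(b, m) = 2 + m
G(A) = 2 + A
G(t(0, 5))² = (2 + 5)² = 7² = 49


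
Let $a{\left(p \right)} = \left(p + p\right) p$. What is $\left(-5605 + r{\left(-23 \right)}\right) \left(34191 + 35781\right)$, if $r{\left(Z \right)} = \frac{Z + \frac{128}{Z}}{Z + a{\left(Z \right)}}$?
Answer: $- \frac{1037355751656}{2645} \approx -3.922 \cdot 10^{8}$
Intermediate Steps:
$a{\left(p \right)} = 2 p^{2}$ ($a{\left(p \right)} = 2 p p = 2 p^{2}$)
$r{\left(Z \right)} = \frac{Z + \frac{128}{Z}}{Z + 2 Z^{2}}$
$\left(-5605 + r{\left(-23 \right)}\right) \left(34191 + 35781\right) = \left(-5605 + \frac{128 + \left(-23\right)^{2}}{529 \left(1 + 2 \left(-23\right)\right)}\right) \left(34191 + 35781\right) = \left(-5605 + \frac{128 + 529}{529 \left(1 - 46\right)}\right) 69972 = \left(-5605 + \frac{1}{529} \frac{1}{-45} \cdot 657\right) 69972 = \left(-5605 + \frac{1}{529} \left(- \frac{1}{45}\right) 657\right) 69972 = \left(-5605 - \frac{73}{2645}\right) 69972 = \left(- \frac{14825298}{2645}\right) 69972 = - \frac{1037355751656}{2645}$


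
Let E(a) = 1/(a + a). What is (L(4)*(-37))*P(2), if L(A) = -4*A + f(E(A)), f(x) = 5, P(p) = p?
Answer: 814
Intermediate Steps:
E(a) = 1/(2*a)
L(A) = 5 - 4*A (L(A) = -4*A + 5 = 5 - 4*A)
(L(4)*(-37))*P(2) = ((5 - 4*4)*(-37))*2 = ((5 - 16)*(-37))*2 = -11*(-37)*2 = 407*2 = 814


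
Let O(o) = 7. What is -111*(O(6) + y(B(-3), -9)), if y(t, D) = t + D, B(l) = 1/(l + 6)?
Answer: 185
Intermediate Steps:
B(l) = 1/(6 + l)
y(t, D) = D + t
-111*(O(6) + y(B(-3), -9)) = -111*(7 + (-9 + 1/(6 - 3))) = -111*(7 + (-9 + 1/3)) = -111*(7 - 26/3) = -111*(-5/3) = 185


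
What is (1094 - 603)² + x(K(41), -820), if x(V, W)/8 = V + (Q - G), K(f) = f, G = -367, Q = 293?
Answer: 246689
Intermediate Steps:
x(V, W) = 5280 + 8*V (x(V, W) = 8*(V + (293 - 1*(-367))) = 8*(V + (293 + 367)) = 8*(V + 660) = 8*(660 + V) = 5280 + 8*V)
(1094 - 603)² + x(K(41), -820) = (1094 - 603)² + (5280 + 8*41) = 491² + (5280 + 328) = 241081 + 5608 = 246689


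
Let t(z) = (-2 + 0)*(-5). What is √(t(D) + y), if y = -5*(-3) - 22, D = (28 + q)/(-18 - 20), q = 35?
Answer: √3 ≈ 1.7320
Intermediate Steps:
D = -63/38 (D = (28 + 35)/(-18 - 20) = 63/(-38) = 63*(-1/38) = -63/38 ≈ -1.6579)
t(z) = 10 (t(z) = -2*(-5) = 10)
y = -7 (y = 15 - 22 = -7)
√(t(D) + y) = √(10 - 7) = √3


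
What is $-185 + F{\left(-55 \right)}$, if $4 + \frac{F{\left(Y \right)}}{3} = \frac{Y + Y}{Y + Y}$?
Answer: $-194$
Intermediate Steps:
$F{\left(Y \right)} = -9$ ($F{\left(Y \right)} = -12 + 3 \frac{Y + Y}{Y + Y} = -12 + 3 \frac{2 Y}{2 Y} = -12 + 3 \cdot 2 Y \frac{1}{2 Y} = -12 + 3 \cdot 1 = -12 + 3 = -9$)
$-185 + F{\left(-55 \right)} = -185 - 9 = -194$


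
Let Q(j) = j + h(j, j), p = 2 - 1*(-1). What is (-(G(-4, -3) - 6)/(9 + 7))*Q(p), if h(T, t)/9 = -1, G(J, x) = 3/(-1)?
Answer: -27/8 ≈ -3.3750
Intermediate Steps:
G(J, x) = -3 (G(J, x) = 3*(-1) = -3)
h(T, t) = -9 (h(T, t) = 9*(-1) = -9)
p = 3 (p = 2 + 1 = 3)
Q(j) = -9 + j (Q(j) = j - 9 = -9 + j)
(-(G(-4, -3) - 6)/(9 + 7))*Q(p) = (-(-3 - 6)/(9 + 7))*(-9 + 3) = -(-9)/16*(-6) = -1*(-9/16)*(-6) = (9/16)*(-6) = -27/8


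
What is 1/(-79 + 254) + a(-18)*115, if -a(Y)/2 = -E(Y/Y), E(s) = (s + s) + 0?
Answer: 80501/175 ≈ 460.01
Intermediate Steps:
E(s) = 2*s (E(s) = 2*s + 0 = 2*s)
a(Y) = 4 (a(Y) = -(-2)*2*(Y/Y) = -(-2)*2*1 = -(-2)*2 = -2*(-2) = 4)
1/(-79 + 254) + a(-18)*115 = 1/(-79 + 254) + 4*115 = 1/175 + 460 = 80501/175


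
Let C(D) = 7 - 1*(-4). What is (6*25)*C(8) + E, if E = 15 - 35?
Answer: 1630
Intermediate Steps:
C(D) = 11 (C(D) = 7 + 4 = 11)
E = -20
(6*25)*C(8) + E = (6*25)*11 - 20 = 150*11 - 20 = 1650 - 20 = 1630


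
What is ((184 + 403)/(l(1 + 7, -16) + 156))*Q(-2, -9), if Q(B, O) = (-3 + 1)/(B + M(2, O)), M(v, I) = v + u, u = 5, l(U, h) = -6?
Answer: -587/375 ≈ -1.5653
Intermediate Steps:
M(v, I) = 5 + v (M(v, I) = v + 5 = 5 + v)
Q(B, O) = -2/(7 + B) (Q(B, O) = (-3 + 1)/(B + (5 + 2)) = -2/(B + 7) = -2/(7 + B))
((184 + 403)/(l(1 + 7, -16) + 156))*Q(-2, -9) = ((184 + 403)/(-6 + 156))*(-2/(7 - 2)) = (587/150)*(-2/5) = (587*(1/150))*(-2*⅕) = (587/150)*(-⅖) = -587/375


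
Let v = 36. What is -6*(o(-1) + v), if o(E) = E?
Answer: -210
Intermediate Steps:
-6*(o(-1) + v) = -6*(-1 + 36) = -6*35 = -210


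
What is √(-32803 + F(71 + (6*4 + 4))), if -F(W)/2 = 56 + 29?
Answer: I*√32973 ≈ 181.58*I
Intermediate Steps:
F(W) = -170 (F(W) = -2*(56 + 29) = -2*85 = -170)
√(-32803 + F(71 + (6*4 + 4))) = √(-32803 - 170) = √(-32973) = I*√32973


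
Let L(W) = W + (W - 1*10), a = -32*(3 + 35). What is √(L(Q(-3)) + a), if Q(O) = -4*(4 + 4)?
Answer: I*√1290 ≈ 35.917*I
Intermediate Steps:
Q(O) = -32 (Q(O) = -4*8 = -32)
a = -1216 (a = -32*38 = -1216)
L(W) = -10 + 2*W (L(W) = W + (W - 10) = W + (-10 + W) = -10 + 2*W)
√(L(Q(-3)) + a) = √((-10 + 2*(-32)) - 1216) = √((-10 - 64) - 1216) = √(-74 - 1216) = √(-1290) = I*√1290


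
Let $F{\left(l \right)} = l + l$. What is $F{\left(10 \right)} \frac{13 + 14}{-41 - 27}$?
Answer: $- \frac{135}{17} \approx -7.9412$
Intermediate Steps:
$F{\left(l \right)} = 2 l$
$F{\left(10 \right)} \frac{13 + 14}{-41 - 27} = 2 \cdot 10 \frac{13 + 14}{-41 - 27} = 20 \frac{27}{-68} = 20 \cdot 27 \left(- \frac{1}{68}\right) = 20 \left(- \frac{27}{68}\right) = - \frac{135}{17}$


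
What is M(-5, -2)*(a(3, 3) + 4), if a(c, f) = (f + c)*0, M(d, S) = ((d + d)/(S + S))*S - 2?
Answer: -28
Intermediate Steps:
M(d, S) = -2 + d (M(d, S) = ((2*d)/((2*S)))*S - 2 = ((2*d)*(1/(2*S)))*S - 2 = (d/S)*S - 2 = d - 2 = -2 + d)
a(c, f) = 0 (a(c, f) = (c + f)*0 = 0)
M(-5, -2)*(a(3, 3) + 4) = (-2 - 5)*(0 + 4) = -7*4 = -28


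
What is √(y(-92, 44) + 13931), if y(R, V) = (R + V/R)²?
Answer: 2*√2973407/23 ≈ 149.94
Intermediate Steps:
√(y(-92, 44) + 13931) = √((44 + (-92)²)²/(-92)² + 13931) = √((44 + 8464)²/8464 + 13931) = √((1/8464)*8508² + 13931) = √((1/8464)*72386064 + 13931) = √(4524129/529 + 13931) = √(11893628/529) = 2*√2973407/23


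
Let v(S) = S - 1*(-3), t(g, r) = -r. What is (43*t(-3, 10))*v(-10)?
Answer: 3010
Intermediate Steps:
v(S) = 3 + S (v(S) = S + 3 = 3 + S)
(43*t(-3, 10))*v(-10) = (43*(-1*10))*(3 - 10) = (43*(-10))*(-7) = -430*(-7) = 3010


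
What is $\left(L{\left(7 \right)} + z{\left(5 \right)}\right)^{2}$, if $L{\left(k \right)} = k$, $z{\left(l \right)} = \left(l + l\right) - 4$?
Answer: $169$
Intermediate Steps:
$z{\left(l \right)} = -4 + 2 l$ ($z{\left(l \right)} = 2 l - 4 = -4 + 2 l$)
$\left(L{\left(7 \right)} + z{\left(5 \right)}\right)^{2} = \left(7 + \left(-4 + 2 \cdot 5\right)\right)^{2} = \left(7 + \left(-4 + 10\right)\right)^{2} = \left(7 + 6\right)^{2} = 13^{2} = 169$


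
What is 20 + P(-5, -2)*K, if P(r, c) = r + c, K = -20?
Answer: 160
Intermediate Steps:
P(r, c) = c + r
20 + P(-5, -2)*K = 20 + (-2 - 5)*(-20) = 20 - 7*(-20) = 20 + 140 = 160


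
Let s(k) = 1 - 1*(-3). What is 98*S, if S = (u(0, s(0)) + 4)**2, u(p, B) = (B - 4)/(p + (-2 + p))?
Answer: 1568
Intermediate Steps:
s(k) = 4 (s(k) = 1 + 3 = 4)
u(p, B) = (-4 + B)/(-2 + 2*p)
S = 16 (S = ((-4 + 4)/(2*(-1 + 0)) + 4)**2 = ((1/2)*0/(-1) + 4)**2 = ((1/2)*(-1)*0 + 4)**2 = (0 + 4)**2 = 4**2 = 16)
98*S = 98*16 = 1568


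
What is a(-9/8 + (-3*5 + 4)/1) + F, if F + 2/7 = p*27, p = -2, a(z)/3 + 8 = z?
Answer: -6421/56 ≈ -114.66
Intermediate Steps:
a(z) = -24 + 3*z
F = -380/7 (F = -2/7 - 2*27 = -2/7 - 54 = -380/7 ≈ -54.286)
a(-9/8 + (-3*5 + 4)/1) + F = (-24 + 3*(-9/8 + (-3*5 + 4)/1)) - 380/7 = (-24 + 3*(-9*⅛ + (-15 + 4)*1)) - 380/7 = (-24 + 3*(-9/8 - 11*1)) - 380/7 = (-24 + 3*(-9/8 - 11)) - 380/7 = (-24 + 3*(-97/8)) - 380/7 = (-24 - 291/8) - 380/7 = -483/8 - 380/7 = -6421/56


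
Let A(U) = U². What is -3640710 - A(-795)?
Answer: -4272735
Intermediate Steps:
-3640710 - A(-795) = -3640710 - 1*(-795)² = -3640710 - 1*632025 = -3640710 - 632025 = -4272735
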